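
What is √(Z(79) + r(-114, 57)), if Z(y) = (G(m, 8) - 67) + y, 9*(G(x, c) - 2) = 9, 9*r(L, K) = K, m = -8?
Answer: 8*√3/3 ≈ 4.6188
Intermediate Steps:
r(L, K) = K/9
G(x, c) = 3 (G(x, c) = 2 + (⅑)*9 = 2 + 1 = 3)
Z(y) = -64 + y (Z(y) = (3 - 67) + y = -64 + y)
√(Z(79) + r(-114, 57)) = √((-64 + 79) + (⅑)*57) = √(15 + 19/3) = √(64/3) = 8*√3/3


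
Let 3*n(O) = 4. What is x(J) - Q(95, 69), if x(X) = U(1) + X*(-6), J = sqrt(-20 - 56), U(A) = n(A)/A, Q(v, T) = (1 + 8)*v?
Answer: -2561/3 - 12*I*sqrt(19) ≈ -853.67 - 52.307*I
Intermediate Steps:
n(O) = 4/3 (n(O) = (1/3)*4 = 4/3)
Q(v, T) = 9*v
U(A) = 4/(3*A)
J = 2*I*sqrt(19) (J = sqrt(-76) = 2*I*sqrt(19) ≈ 8.7178*I)
x(X) = 4/3 - 6*X (x(X) = (4/3)/1 + X*(-6) = (4/3)*1 - 6*X = 4/3 - 6*X)
x(J) - Q(95, 69) = (4/3 - 12*I*sqrt(19)) - 9*95 = (4/3 - 12*I*sqrt(19)) - 1*855 = (4/3 - 12*I*sqrt(19)) - 855 = -2561/3 - 12*I*sqrt(19)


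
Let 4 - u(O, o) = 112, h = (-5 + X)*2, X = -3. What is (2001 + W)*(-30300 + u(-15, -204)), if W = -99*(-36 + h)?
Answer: -217386792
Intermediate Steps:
h = -16 (h = (-5 - 3)*2 = -8*2 = -16)
u(O, o) = -108 (u(O, o) = 4 - 1*112 = 4 - 112 = -108)
W = 5148 (W = -99*(-36 - 16) = -99*(-52) = 5148)
(2001 + W)*(-30300 + u(-15, -204)) = (2001 + 5148)*(-30300 - 108) = 7149*(-30408) = -217386792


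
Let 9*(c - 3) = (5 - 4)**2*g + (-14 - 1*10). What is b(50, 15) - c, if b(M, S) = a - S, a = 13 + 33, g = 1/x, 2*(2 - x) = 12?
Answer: 1105/36 ≈ 30.694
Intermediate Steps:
x = -4 (x = 2 - 1/2*12 = 2 - 6 = -4)
g = -1/4 (g = 1/(-4) = -1/4 ≈ -0.25000)
c = 11/36 (c = 3 + ((5 - 4)**2*(-1/4) + (-14 - 1*10))/9 = 3 + (1**2*(-1/4) + (-14 - 10))/9 = 3 + (1*(-1/4) - 24)/9 = 3 + (-1/4 - 24)/9 = 3 + (1/9)*(-97/4) = 3 - 97/36 = 11/36 ≈ 0.30556)
a = 46
b(M, S) = 46 - S
b(50, 15) - c = (46 - 1*15) - 1*11/36 = (46 - 15) - 11/36 = 31 - 11/36 = 1105/36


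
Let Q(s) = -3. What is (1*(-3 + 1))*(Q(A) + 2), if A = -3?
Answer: 2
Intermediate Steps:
(1*(-3 + 1))*(Q(A) + 2) = (1*(-3 + 1))*(-3 + 2) = (1*(-2))*(-1) = -2*(-1) = 2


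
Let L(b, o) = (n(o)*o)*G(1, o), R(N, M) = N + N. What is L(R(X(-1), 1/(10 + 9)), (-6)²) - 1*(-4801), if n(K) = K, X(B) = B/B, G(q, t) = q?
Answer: 6097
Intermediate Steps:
X(B) = 1
R(N, M) = 2*N
L(b, o) = o² (L(b, o) = (o*o)*1 = o²*1 = o²)
L(R(X(-1), 1/(10 + 9)), (-6)²) - 1*(-4801) = ((-6)²)² - 1*(-4801) = 36² + 4801 = 1296 + 4801 = 6097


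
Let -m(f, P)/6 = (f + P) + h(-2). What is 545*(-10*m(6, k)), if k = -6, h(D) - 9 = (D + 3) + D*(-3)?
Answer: 523200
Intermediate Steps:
h(D) = 12 - 2*D (h(D) = 9 + ((D + 3) + D*(-3)) = 9 + ((3 + D) - 3*D) = 9 + (3 - 2*D) = 12 - 2*D)
m(f, P) = -96 - 6*P - 6*f (m(f, P) = -6*((f + P) + (12 - 2*(-2))) = -6*((P + f) + (12 + 4)) = -6*((P + f) + 16) = -6*(16 + P + f) = -96 - 6*P - 6*f)
545*(-10*m(6, k)) = 545*(-10*(-96 - 6*(-6) - 6*6)) = 545*(-10*(-96 + 36 - 36)) = 545*(-10*(-96)) = 545*960 = 523200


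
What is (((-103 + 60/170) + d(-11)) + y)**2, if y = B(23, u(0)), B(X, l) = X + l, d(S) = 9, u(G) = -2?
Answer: 1525225/289 ≈ 5277.6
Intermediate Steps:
y = 21 (y = 23 - 2 = 21)
(((-103 + 60/170) + d(-11)) + y)**2 = (((-103 + 60/170) + 9) + 21)**2 = (((-103 + 60*(1/170)) + 9) + 21)**2 = (((-103 + 6/17) + 9) + 21)**2 = ((-1745/17 + 9) + 21)**2 = (-1592/17 + 21)**2 = (-1235/17)**2 = 1525225/289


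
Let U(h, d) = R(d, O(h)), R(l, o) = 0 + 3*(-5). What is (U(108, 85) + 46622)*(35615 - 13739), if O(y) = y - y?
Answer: 1019574732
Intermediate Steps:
O(y) = 0
R(l, o) = -15 (R(l, o) = 0 - 15 = -15)
U(h, d) = -15
(U(108, 85) + 46622)*(35615 - 13739) = (-15 + 46622)*(35615 - 13739) = 46607*21876 = 1019574732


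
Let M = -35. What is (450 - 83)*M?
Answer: -12845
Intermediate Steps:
(450 - 83)*M = (450 - 83)*(-35) = 367*(-35) = -12845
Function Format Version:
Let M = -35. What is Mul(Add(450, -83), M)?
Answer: -12845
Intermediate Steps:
Mul(Add(450, -83), M) = Mul(Add(450, -83), -35) = Mul(367, -35) = -12845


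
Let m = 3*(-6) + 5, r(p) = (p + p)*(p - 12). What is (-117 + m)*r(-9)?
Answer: -49140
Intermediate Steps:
r(p) = 2*p*(-12 + p) (r(p) = (2*p)*(-12 + p) = 2*p*(-12 + p))
m = -13 (m = -18 + 5 = -13)
(-117 + m)*r(-9) = (-117 - 13)*(2*(-9)*(-12 - 9)) = -260*(-9)*(-21) = -130*378 = -49140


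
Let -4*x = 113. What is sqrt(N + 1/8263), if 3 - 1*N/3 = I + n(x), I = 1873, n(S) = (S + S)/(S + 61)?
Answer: 13*I*sqrt(38859158851745)/1082453 ≈ 74.865*I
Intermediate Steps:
x = -113/4 (x = -1/4*113 = -113/4 ≈ -28.250)
n(S) = 2*S/(61 + S) (n(S) = (2*S)/(61 + S) = 2*S/(61 + S))
N = -734232/131 (N = 9 - 3*(1873 + 2*(-113/4)/(61 - 113/4)) = 9 - 3*(1873 + 2*(-113/4)/(131/4)) = 9 - 3*(1873 + 2*(-113/4)*(4/131)) = 9 - 3*(1873 - 226/131) = 9 - 3*245137/131 = 9 - 735411/131 = -734232/131 ≈ -5604.8)
sqrt(N + 1/8263) = sqrt(-734232/131 + 1/8263) = sqrt(-6066958885/1082453) = 13*I*sqrt(38859158851745)/1082453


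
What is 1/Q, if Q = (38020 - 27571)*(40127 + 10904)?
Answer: 1/533222919 ≈ 1.8754e-9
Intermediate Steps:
Q = 533222919 (Q = 10449*51031 = 533222919)
1/Q = 1/533222919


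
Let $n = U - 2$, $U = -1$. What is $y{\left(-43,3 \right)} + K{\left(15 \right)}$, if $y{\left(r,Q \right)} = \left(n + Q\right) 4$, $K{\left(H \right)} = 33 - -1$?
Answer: $34$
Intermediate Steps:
$K{\left(H \right)} = 34$ ($K{\left(H \right)} = 33 + 1 = 34$)
$n = -3$ ($n = -1 - 2 = -3$)
$y{\left(r,Q \right)} = -12 + 4 Q$ ($y{\left(r,Q \right)} = \left(-3 + Q\right) 4 = -12 + 4 Q$)
$y{\left(-43,3 \right)} + K{\left(15 \right)} = \left(-12 + 4 \cdot 3\right) + 34 = \left(-12 + 12\right) + 34 = 0 + 34 = 34$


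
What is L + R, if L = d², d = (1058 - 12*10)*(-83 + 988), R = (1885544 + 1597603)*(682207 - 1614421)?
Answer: -2526424165358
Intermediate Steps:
R = -3247038397458 (R = 3483147*(-932214) = -3247038397458)
d = 848890 (d = (1058 - 120)*905 = 938*905 = 848890)
L = 720614232100 (L = 848890² = 720614232100)
L + R = 720614232100 - 3247038397458 = -2526424165358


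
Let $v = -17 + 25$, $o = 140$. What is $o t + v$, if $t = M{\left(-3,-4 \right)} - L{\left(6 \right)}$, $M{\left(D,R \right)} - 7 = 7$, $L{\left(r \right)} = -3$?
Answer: $2388$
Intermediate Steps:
$v = 8$
$M{\left(D,R \right)} = 14$ ($M{\left(D,R \right)} = 7 + 7 = 14$)
$t = 17$ ($t = 14 - -3 = 14 + 3 = 17$)
$o t + v = 140 \cdot 17 + 8 = 2380 + 8 = 2388$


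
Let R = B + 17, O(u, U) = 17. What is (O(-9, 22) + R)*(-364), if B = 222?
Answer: -93184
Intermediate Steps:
R = 239 (R = 222 + 17 = 239)
(O(-9, 22) + R)*(-364) = (17 + 239)*(-364) = 256*(-364) = -93184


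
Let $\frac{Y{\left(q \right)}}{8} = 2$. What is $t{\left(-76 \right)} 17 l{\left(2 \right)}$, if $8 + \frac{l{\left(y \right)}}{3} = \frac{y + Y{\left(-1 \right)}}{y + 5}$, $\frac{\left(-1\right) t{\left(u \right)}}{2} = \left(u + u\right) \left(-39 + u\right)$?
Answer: $\frac{67752480}{7} \approx 9.6789 \cdot 10^{6}$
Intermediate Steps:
$Y{\left(q \right)} = 16$ ($Y{\left(q \right)} = 8 \cdot 2 = 16$)
$t{\left(u \right)} = - 4 u \left(-39 + u\right)$ ($t{\left(u \right)} = - 2 \left(u + u\right) \left(-39 + u\right) = - 2 \cdot 2 u \left(-39 + u\right) = - 4 u \left(-39 + u\right)$)
$l{\left(y \right)} = -24 + \frac{3 \left(16 + y\right)}{5 + y}$ ($l{\left(y \right)} = -24 + 3 \frac{y + 16}{y + 5} = -24 + 3 \frac{16 + y}{5 + y} = -24 + \frac{3 \left(16 + y\right)}{5 + y}$)
$t{\left(-76 \right)} 17 l{\left(2 \right)} = 4 \left(-76\right) \left(39 - -76\right) 17 \frac{3 \left(-24 - 14\right)}{5 + 2} = 4 \left(-76\right) \left(39 + 76\right) 17 \frac{3 \left(-24 - 14\right)}{7} = 4 \left(-76\right) 115 \cdot 17 \cdot 3 \cdot \frac{1}{7} \left(-38\right) = \left(-34960\right) 17 \left(- \frac{114}{7}\right) = \left(-594320\right) \left(- \frac{114}{7}\right) = \frac{67752480}{7}$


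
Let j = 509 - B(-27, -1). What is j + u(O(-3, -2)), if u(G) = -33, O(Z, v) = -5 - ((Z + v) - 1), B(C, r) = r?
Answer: 477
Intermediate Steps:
O(Z, v) = -4 - Z - v (O(Z, v) = -5 - (-1 + Z + v) = -5 + (1 - Z - v) = -4 - Z - v)
j = 510 (j = 509 - 1*(-1) = 509 + 1 = 510)
j + u(O(-3, -2)) = 510 - 33 = 477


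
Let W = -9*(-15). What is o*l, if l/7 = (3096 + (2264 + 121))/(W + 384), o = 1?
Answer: 12789/173 ≈ 73.925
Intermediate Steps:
W = 135
l = 12789/173 (l = 7*((3096 + (2264 + 121))/(135 + 384)) = 7*((3096 + 2385)/519) = 7*(5481*(1/519)) = 7*(1827/173) = 12789/173 ≈ 73.925)
o*l = 1*(12789/173) = 12789/173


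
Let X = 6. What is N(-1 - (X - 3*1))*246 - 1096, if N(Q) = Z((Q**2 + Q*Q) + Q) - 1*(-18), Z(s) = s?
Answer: 10220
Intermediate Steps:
N(Q) = 18 + Q + 2*Q**2 (N(Q) = ((Q**2 + Q*Q) + Q) - 1*(-18) = ((Q**2 + Q**2) + Q) + 18 = (2*Q**2 + Q) + 18 = (Q + 2*Q**2) + 18 = 18 + Q + 2*Q**2)
N(-1 - (X - 3*1))*246 - 1096 = (18 + (-1 - (6 - 3*1))*(1 + 2*(-1 - (6 - 3*1))))*246 - 1096 = (18 + (-1 - (6 - 3))*(1 + 2*(-1 - (6 - 3))))*246 - 1096 = (18 + (-1 - 1*3)*(1 + 2*(-1 - 1*3)))*246 - 1096 = (18 + (-1 - 3)*(1 + 2*(-1 - 3)))*246 - 1096 = (18 - 4*(1 + 2*(-4)))*246 - 1096 = (18 - 4*(1 - 8))*246 - 1096 = (18 - 4*(-7))*246 - 1096 = (18 + 28)*246 - 1096 = 46*246 - 1096 = 11316 - 1096 = 10220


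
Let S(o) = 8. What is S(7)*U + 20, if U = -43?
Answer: -324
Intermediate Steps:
S(7)*U + 20 = 8*(-43) + 20 = -344 + 20 = -324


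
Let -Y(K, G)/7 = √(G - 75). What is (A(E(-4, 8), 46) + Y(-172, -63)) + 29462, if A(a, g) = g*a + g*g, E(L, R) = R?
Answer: 31946 - 7*I*√138 ≈ 31946.0 - 82.231*I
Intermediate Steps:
A(a, g) = g² + a*g (A(a, g) = a*g + g² = g² + a*g)
Y(K, G) = -7*√(-75 + G) (Y(K, G) = -7*√(G - 75) = -7*√(-75 + G))
(A(E(-4, 8), 46) + Y(-172, -63)) + 29462 = (46*(8 + 46) - 7*√(-75 - 63)) + 29462 = (46*54 - 7*I*√138) + 29462 = (2484 - 7*I*√138) + 29462 = 31946 - 7*I*√138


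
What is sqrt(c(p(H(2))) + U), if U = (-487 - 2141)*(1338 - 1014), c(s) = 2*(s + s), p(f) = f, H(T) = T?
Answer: 2*I*sqrt(212866) ≈ 922.75*I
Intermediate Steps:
c(s) = 4*s (c(s) = 2*(2*s) = 4*s)
U = -851472 (U = -2628*324 = -851472)
sqrt(c(p(H(2))) + U) = sqrt(4*2 - 851472) = sqrt(8 - 851472) = sqrt(-851464) = 2*I*sqrt(212866)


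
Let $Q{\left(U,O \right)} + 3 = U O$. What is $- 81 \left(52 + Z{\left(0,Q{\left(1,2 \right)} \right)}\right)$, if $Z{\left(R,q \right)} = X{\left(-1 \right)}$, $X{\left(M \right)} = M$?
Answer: $-4131$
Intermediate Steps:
$Q{\left(U,O \right)} = -3 + O U$ ($Q{\left(U,O \right)} = -3 + U O = -3 + O U$)
$Z{\left(R,q \right)} = -1$
$- 81 \left(52 + Z{\left(0,Q{\left(1,2 \right)} \right)}\right) = - 81 \left(52 - 1\right) = \left(-81\right) 51 = -4131$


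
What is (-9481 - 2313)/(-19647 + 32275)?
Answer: -5897/6314 ≈ -0.93396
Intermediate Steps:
(-9481 - 2313)/(-19647 + 32275) = -11794/12628 = -11794*1/12628 = -5897/6314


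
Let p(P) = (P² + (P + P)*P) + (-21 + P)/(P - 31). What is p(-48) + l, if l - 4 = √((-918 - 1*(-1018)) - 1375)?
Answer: 546433/79 + 5*I*√51 ≈ 6916.9 + 35.707*I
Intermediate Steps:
l = 4 + 5*I*√51 (l = 4 + √((-918 - 1*(-1018)) - 1375) = 4 + √((-918 + 1018) - 1375) = 4 + √(100 - 1375) = 4 + √(-1275) = 4 + 5*I*√51 ≈ 4.0 + 35.707*I)
p(P) = 3*P² + (-21 + P)/(-31 + P) (p(P) = (P² + (2*P)*P) + (-21 + P)/(-31 + P) = (P² + 2*P²) + (-21 + P)/(-31 + P) = 3*P² + (-21 + P)/(-31 + P))
p(-48) + l = (-21 - 48 - 93*(-48)² + 3*(-48)³)/(-31 - 48) + (4 + 5*I*√51) = (-21 - 48 - 93*2304 + 3*(-110592))/(-79) + (4 + 5*I*√51) = -(-21 - 48 - 214272 - 331776)/79 + (4 + 5*I*√51) = -1/79*(-546117) + (4 + 5*I*√51) = 546117/79 + (4 + 5*I*√51) = 546433/79 + 5*I*√51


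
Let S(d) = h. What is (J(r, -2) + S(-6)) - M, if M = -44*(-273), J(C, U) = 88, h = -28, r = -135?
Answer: -11952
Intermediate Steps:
S(d) = -28
M = 12012
(J(r, -2) + S(-6)) - M = (88 - 28) - 1*12012 = 60 - 12012 = -11952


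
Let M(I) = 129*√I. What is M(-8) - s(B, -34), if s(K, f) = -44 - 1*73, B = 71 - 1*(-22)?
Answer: 117 + 258*I*√2 ≈ 117.0 + 364.87*I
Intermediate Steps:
B = 93 (B = 71 + 22 = 93)
s(K, f) = -117 (s(K, f) = -44 - 73 = -117)
M(-8) - s(B, -34) = 129*√(-8) - 1*(-117) = 129*(2*I*√2) + 117 = 258*I*√2 + 117 = 117 + 258*I*√2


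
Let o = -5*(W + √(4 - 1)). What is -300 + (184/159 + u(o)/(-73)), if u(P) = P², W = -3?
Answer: -3516368/11607 + 150*√3/73 ≈ -299.39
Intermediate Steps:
o = 15 - 5*√3 (o = -5*(-3 + √(4 - 1)) = -5*(-3 + √3) = 15 - 5*√3 ≈ 6.3397)
-300 + (184/159 + u(o)/(-73)) = -300 + (184/159 + (15 - 5*√3)²/(-73)) = -300 + (184*(1/159) + (15 - 5*√3)²*(-1/73)) = -300 + (184/159 - (15 - 5*√3)²/73) = -47516/159 - (15 - 5*√3)²/73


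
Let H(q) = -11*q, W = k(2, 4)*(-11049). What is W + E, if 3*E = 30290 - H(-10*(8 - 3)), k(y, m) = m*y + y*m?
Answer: -500612/3 ≈ -1.6687e+5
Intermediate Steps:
k(y, m) = 2*m*y (k(y, m) = m*y + m*y = 2*m*y)
W = -176784 (W = (2*4*2)*(-11049) = 16*(-11049) = -176784)
E = 29740/3 (E = (30290 - (-11)*(-10*(8 - 3)))/3 = (30290 - (-11)*(-10*5))/3 = (30290 - (-11)*(-50))/3 = (30290 - 1*550)/3 = (30290 - 550)/3 = (⅓)*29740 = 29740/3 ≈ 9913.3)
W + E = -176784 + 29740/3 = -500612/3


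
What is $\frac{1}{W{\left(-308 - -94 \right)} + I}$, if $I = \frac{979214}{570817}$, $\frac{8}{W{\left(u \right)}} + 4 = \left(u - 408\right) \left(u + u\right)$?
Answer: $\frac{37989583801}{65170770976} \approx 0.58292$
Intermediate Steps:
$W{\left(u \right)} = \frac{8}{-4 + 2 u \left(-408 + u\right)}$ ($W{\left(u \right)} = \frac{8}{-4 + \left(u - 408\right) \left(u + u\right)} = \frac{8}{-4 + \left(-408 + u\right) 2 u} = \frac{8}{-4 + 2 u \left(-408 + u\right)}$)
$I = \frac{979214}{570817}$ ($I = 979214 \cdot \frac{1}{570817} = \frac{979214}{570817} \approx 1.7155$)
$\frac{1}{W{\left(-308 - -94 \right)} + I} = \frac{1}{\frac{4}{-2 + \left(-308 - -94\right)^{2} - 408 \left(-308 - -94\right)} + \frac{979214}{570817}} = \frac{1}{\frac{4}{-2 + \left(-308 + 94\right)^{2} - 408 \left(-308 + 94\right)} + \frac{979214}{570817}} = \frac{1}{\frac{4}{-2 + \left(-214\right)^{2} - -87312} + \frac{979214}{570817}} = \frac{1}{\frac{4}{-2 + 45796 + 87312} + \frac{979214}{570817}} = \frac{1}{\frac{4}{133106} + \frac{979214}{570817}} = \frac{1}{4 \cdot \frac{1}{133106} + \frac{979214}{570817}} = \frac{1}{\frac{2}{66553} + \frac{979214}{570817}} = \frac{1}{\frac{65170770976}{37989583801}} = \frac{37989583801}{65170770976}$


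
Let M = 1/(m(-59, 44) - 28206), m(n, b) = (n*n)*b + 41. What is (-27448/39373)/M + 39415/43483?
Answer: -149187427591821/1712056159 ≈ -87139.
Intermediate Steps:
m(n, b) = 41 + b*n**2 (m(n, b) = n**2*b + 41 = b*n**2 + 41 = 41 + b*n**2)
M = 1/124999 (M = 1/((41 + 44*(-59)**2) - 28206) = 1/((41 + 44*3481) - 28206) = 1/((41 + 153164) - 28206) = 1/(153205 - 28206) = 1/124999 ≈ 8.0001e-6)
(-27448/39373)/M + 39415/43483 = (-27448/39373)/(1/124999) + 39415/43483 = -27448*1/39373*124999 + 39415*(1/43483) = -27448/39373*124999 + 39415/43483 = -3430972552/39373 + 39415/43483 = -149187427591821/1712056159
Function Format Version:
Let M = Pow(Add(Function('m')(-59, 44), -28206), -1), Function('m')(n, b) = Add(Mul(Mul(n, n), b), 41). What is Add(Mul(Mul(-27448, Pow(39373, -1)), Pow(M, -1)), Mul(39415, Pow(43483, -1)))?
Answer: Rational(-149187427591821, 1712056159) ≈ -87139.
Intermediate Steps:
Function('m')(n, b) = Add(41, Mul(b, Pow(n, 2))) (Function('m')(n, b) = Add(Mul(Pow(n, 2), b), 41) = Add(Mul(b, Pow(n, 2)), 41) = Add(41, Mul(b, Pow(n, 2))))
M = Rational(1, 124999) (M = Pow(Add(Add(41, Mul(44, Pow(-59, 2))), -28206), -1) = Pow(Add(Add(41, Mul(44, 3481)), -28206), -1) = Pow(Add(Add(41, 153164), -28206), -1) = Pow(Add(153205, -28206), -1) = Pow(124999, -1) = Rational(1, 124999) ≈ 8.0001e-6)
Add(Mul(Mul(-27448, Pow(39373, -1)), Pow(M, -1)), Mul(39415, Pow(43483, -1))) = Add(Mul(Mul(-27448, Pow(39373, -1)), Pow(Rational(1, 124999), -1)), Mul(39415, Pow(43483, -1))) = Add(Mul(Mul(-27448, Rational(1, 39373)), 124999), Mul(39415, Rational(1, 43483))) = Add(Mul(Rational(-27448, 39373), 124999), Rational(39415, 43483)) = Add(Rational(-3430972552, 39373), Rational(39415, 43483)) = Rational(-149187427591821, 1712056159)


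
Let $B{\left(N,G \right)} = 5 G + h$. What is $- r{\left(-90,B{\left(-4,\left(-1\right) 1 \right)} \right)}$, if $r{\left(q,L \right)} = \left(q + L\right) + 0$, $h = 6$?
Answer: $89$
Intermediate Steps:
$B{\left(N,G \right)} = 6 + 5 G$ ($B{\left(N,G \right)} = 5 G + 6 = 6 + 5 G$)
$r{\left(q,L \right)} = L + q$ ($r{\left(q,L \right)} = \left(L + q\right) + 0 = L + q$)
$- r{\left(-90,B{\left(-4,\left(-1\right) 1 \right)} \right)} = - (\left(6 + 5 \left(\left(-1\right) 1\right)\right) - 90) = - (\left(6 + 5 \left(-1\right)\right) - 90) = - (\left(6 - 5\right) - 90) = - (1 - 90) = \left(-1\right) \left(-89\right) = 89$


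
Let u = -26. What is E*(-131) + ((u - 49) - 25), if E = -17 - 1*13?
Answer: 3830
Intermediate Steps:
E = -30 (E = -17 - 13 = -30)
E*(-131) + ((u - 49) - 25) = -30*(-131) + ((-26 - 49) - 25) = 3930 + (-75 - 25) = 3930 - 100 = 3830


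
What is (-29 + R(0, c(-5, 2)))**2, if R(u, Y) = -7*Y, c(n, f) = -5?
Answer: 36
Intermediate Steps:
(-29 + R(0, c(-5, 2)))**2 = (-29 - 7*(-5))**2 = (-29 + 35)**2 = 6**2 = 36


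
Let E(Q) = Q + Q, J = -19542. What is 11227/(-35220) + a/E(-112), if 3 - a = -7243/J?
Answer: -4246239073/12847692480 ≈ -0.33051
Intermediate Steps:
a = 51383/19542 (a = 3 - (-7243)/(-19542) = 3 - (-7243)*(-1)/19542 = 3 - 1*7243/19542 = 3 - 7243/19542 = 51383/19542 ≈ 2.6294)
E(Q) = 2*Q
11227/(-35220) + a/E(-112) = 11227/(-35220) + 51383/(19542*((2*(-112)))) = 11227*(-1/35220) + (51383/19542)/(-224) = -11227/35220 + (51383/19542)*(-1/224) = -11227/35220 - 51383/4377408 = -4246239073/12847692480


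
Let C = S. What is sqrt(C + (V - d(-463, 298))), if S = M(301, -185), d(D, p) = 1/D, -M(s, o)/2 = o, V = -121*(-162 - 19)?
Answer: sqrt(4774212462)/463 ≈ 149.23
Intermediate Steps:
V = 21901 (V = -121*(-181) = 21901)
M(s, o) = -2*o
S = 370 (S = -2*(-185) = 370)
C = 370
sqrt(C + (V - d(-463, 298))) = sqrt(370 + (21901 - 1/(-463))) = sqrt(370 + (21901 - 1*(-1/463))) = sqrt(370 + (21901 + 1/463)) = sqrt(370 + 10140164/463) = sqrt(10311474/463) = sqrt(4774212462)/463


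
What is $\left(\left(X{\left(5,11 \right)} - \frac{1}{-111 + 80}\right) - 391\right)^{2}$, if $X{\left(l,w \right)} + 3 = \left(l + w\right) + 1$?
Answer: $\frac{136562596}{961} \approx 1.421 \cdot 10^{5}$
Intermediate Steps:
$X{\left(l,w \right)} = -2 + l + w$ ($X{\left(l,w \right)} = -3 + \left(\left(l + w\right) + 1\right) = -3 + \left(1 + l + w\right) = -2 + l + w$)
$\left(\left(X{\left(5,11 \right)} - \frac{1}{-111 + 80}\right) - 391\right)^{2} = \left(\left(\left(-2 + 5 + 11\right) - \frac{1}{-111 + 80}\right) - 391\right)^{2} = \left(\left(14 - \frac{1}{-31}\right) - 391\right)^{2} = \left(\left(14 - - \frac{1}{31}\right) - 391\right)^{2} = \left(\left(14 + \frac{1}{31}\right) - 391\right)^{2} = \left(\frac{435}{31} - 391\right)^{2} = \left(- \frac{11686}{31}\right)^{2} = \frac{136562596}{961}$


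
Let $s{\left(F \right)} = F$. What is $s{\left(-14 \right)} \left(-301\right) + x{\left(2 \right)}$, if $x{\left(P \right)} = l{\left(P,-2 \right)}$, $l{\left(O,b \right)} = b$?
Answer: $4212$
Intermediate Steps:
$x{\left(P \right)} = -2$
$s{\left(-14 \right)} \left(-301\right) + x{\left(2 \right)} = \left(-14\right) \left(-301\right) - 2 = 4214 - 2 = 4212$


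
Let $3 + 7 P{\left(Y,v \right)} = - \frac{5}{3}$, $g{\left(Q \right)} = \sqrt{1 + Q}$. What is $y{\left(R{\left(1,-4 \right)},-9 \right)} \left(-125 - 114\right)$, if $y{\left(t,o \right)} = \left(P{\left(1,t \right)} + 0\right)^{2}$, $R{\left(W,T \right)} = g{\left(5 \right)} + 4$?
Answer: $- \frac{956}{9} \approx -106.22$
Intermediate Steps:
$P{\left(Y,v \right)} = - \frac{2}{3}$ ($P{\left(Y,v \right)} = - \frac{3}{7} + \frac{\left(-5\right) \frac{1}{3}}{7} = - \frac{3}{7} + \frac{1}{7} \left(- \frac{5}{3}\right) = - \frac{3}{7} - \frac{5}{21} = - \frac{2}{3}$)
$R{\left(W,T \right)} = 4 + \sqrt{6}$ ($R{\left(W,T \right)} = \sqrt{1 + 5} + 4 = \sqrt{6} + 4 = 4 + \sqrt{6}$)
$y{\left(t,o \right)} = \frac{4}{9}$ ($y{\left(t,o \right)} = \left(- \frac{2}{3} + 0\right)^{2} = \left(- \frac{2}{3}\right)^{2} = \frac{4}{9}$)
$y{\left(R{\left(1,-4 \right)},-9 \right)} \left(-125 - 114\right) = \frac{4 \left(-125 - 114\right)}{9} = \frac{4}{9} \left(-239\right) = - \frac{956}{9}$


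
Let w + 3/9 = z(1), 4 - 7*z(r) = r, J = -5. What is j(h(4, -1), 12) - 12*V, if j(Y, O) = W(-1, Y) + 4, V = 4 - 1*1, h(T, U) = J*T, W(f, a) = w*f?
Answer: -674/21 ≈ -32.095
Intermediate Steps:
z(r) = 4/7 - r/7
w = 2/21 (w = -1/3 + (4/7 - 1/7*1) = -1/3 + (4/7 - 1/7) = -1/3 + 3/7 = 2/21 ≈ 0.095238)
W(f, a) = 2*f/21
h(T, U) = -5*T
V = 3 (V = 4 - 1 = 3)
j(Y, O) = 82/21 (j(Y, O) = (2/21)*(-1) + 4 = -2/21 + 4 = 82/21)
j(h(4, -1), 12) - 12*V = 82/21 - 12*3 = 82/21 - 36 = -674/21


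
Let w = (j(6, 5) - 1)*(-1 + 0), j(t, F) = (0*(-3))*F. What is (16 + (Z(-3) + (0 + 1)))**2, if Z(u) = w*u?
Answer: 196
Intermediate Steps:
j(t, F) = 0 (j(t, F) = 0*F = 0)
w = 1 (w = (0 - 1)*(-1 + 0) = -1*(-1) = 1)
Z(u) = u (Z(u) = 1*u = u)
(16 + (Z(-3) + (0 + 1)))**2 = (16 + (-3 + (0 + 1)))**2 = (16 + (-3 + 1))**2 = (16 - 2)**2 = 14**2 = 196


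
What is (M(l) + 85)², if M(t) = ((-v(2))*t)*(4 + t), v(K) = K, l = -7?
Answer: 1849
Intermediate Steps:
M(t) = -2*t*(4 + t) (M(t) = ((-1*2)*t)*(4 + t) = (-2*t)*(4 + t) = -2*t*(4 + t))
(M(l) + 85)² = (-2*(-7)*(4 - 7) + 85)² = (-2*(-7)*(-3) + 85)² = (-42 + 85)² = 43² = 1849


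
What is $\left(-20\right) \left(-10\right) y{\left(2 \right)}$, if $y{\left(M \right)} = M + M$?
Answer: $800$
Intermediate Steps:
$y{\left(M \right)} = 2 M$
$\left(-20\right) \left(-10\right) y{\left(2 \right)} = \left(-20\right) \left(-10\right) 2 \cdot 2 = 200 \cdot 4 = 800$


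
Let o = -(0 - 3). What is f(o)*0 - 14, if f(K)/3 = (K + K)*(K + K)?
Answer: -14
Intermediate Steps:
o = 3 (o = -1*(-3) = 3)
f(K) = 12*K**2 (f(K) = 3*((K + K)*(K + K)) = 3*((2*K)*(2*K)) = 3*(4*K**2) = 12*K**2)
f(o)*0 - 14 = (12*3**2)*0 - 14 = (12*9)*0 - 14 = 108*0 - 14 = 0 - 14 = -14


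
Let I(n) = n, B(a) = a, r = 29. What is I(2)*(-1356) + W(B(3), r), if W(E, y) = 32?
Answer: -2680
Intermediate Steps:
I(2)*(-1356) + W(B(3), r) = 2*(-1356) + 32 = -2712 + 32 = -2680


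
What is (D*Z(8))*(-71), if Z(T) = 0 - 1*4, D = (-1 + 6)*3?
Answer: 4260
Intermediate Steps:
D = 15 (D = 5*3 = 15)
Z(T) = -4 (Z(T) = 0 - 4 = -4)
(D*Z(8))*(-71) = (15*(-4))*(-71) = -60*(-71) = 4260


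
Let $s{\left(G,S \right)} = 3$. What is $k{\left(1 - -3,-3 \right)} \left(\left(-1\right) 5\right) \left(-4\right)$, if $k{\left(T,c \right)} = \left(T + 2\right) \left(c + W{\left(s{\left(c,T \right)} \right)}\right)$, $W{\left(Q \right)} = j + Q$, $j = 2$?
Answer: $240$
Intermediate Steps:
$W{\left(Q \right)} = 2 + Q$
$k{\left(T,c \right)} = \left(2 + T\right) \left(5 + c\right)$ ($k{\left(T,c \right)} = \left(T + 2\right) \left(c + \left(2 + 3\right)\right) = \left(2 + T\right) \left(c + 5\right) = \left(2 + T\right) \left(5 + c\right)$)
$k{\left(1 - -3,-3 \right)} \left(\left(-1\right) 5\right) \left(-4\right) = \left(10 + 2 \left(-3\right) + 5 \left(1 - -3\right) + \left(1 - -3\right) \left(-3\right)\right) \left(\left(-1\right) 5\right) \left(-4\right) = \left(10 - 6 + 5 \left(1 + 3\right) + \left(1 + 3\right) \left(-3\right)\right) \left(-5\right) \left(-4\right) = \left(10 - 6 + 5 \cdot 4 + 4 \left(-3\right)\right) \left(-5\right) \left(-4\right) = \left(10 - 6 + 20 - 12\right) \left(-5\right) \left(-4\right) = 12 \left(-5\right) \left(-4\right) = \left(-60\right) \left(-4\right) = 240$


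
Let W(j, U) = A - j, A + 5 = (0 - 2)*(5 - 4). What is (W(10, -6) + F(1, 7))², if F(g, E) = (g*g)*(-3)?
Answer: 400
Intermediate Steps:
A = -7 (A = -5 + (0 - 2)*(5 - 4) = -5 - 2*1 = -5 - 2 = -7)
W(j, U) = -7 - j
F(g, E) = -3*g² (F(g, E) = g²*(-3) = -3*g²)
(W(10, -6) + F(1, 7))² = ((-7 - 1*10) - 3*1²)² = ((-7 - 10) - 3*1)² = (-17 - 3)² = (-20)² = 400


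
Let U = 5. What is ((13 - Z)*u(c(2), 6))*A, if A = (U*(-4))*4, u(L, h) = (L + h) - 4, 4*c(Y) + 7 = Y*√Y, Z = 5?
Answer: -160 - 320*√2 ≈ -612.55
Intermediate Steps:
c(Y) = -7/4 + Y^(3/2)/4 (c(Y) = -7/4 + (Y*√Y)/4 = -7/4 + Y^(3/2)/4)
u(L, h) = -4 + L + h
A = -80 (A = (5*(-4))*4 = -20*4 = -80)
((13 - Z)*u(c(2), 6))*A = ((13 - 1*5)*(-4 + (-7/4 + 2^(3/2)/4) + 6))*(-80) = ((13 - 5)*(-4 + (-7/4 + (2*√2)/4) + 6))*(-80) = (8*(-4 + (-7/4 + √2/2) + 6))*(-80) = (8*(¼ + √2/2))*(-80) = (2 + 4*√2)*(-80) = -160 - 320*√2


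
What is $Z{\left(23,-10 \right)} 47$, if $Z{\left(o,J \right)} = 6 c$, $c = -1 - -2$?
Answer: $282$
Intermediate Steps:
$c = 1$ ($c = -1 + 2 = 1$)
$Z{\left(o,J \right)} = 6$ ($Z{\left(o,J \right)} = 6 \cdot 1 = 6$)
$Z{\left(23,-10 \right)} 47 = 6 \cdot 47 = 282$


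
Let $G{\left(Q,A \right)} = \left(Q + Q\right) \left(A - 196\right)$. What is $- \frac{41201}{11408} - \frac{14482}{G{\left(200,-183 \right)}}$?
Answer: $- \frac{380053809}{108090800} \approx -3.5161$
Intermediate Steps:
$G{\left(Q,A \right)} = 2 Q \left(-196 + A\right)$
$- \frac{41201}{11408} - \frac{14482}{G{\left(200,-183 \right)}} = - \frac{41201}{11408} - \frac{14482}{2 \cdot 200 \left(-196 - 183\right)} = \left(-41201\right) \frac{1}{11408} - \frac{14482}{2 \cdot 200 \left(-379\right)} = - \frac{41201}{11408} - \frac{14482}{-151600} = - \frac{41201}{11408} - - \frac{7241}{75800} = - \frac{41201}{11408} + \frac{7241}{75800} = - \frac{380053809}{108090800}$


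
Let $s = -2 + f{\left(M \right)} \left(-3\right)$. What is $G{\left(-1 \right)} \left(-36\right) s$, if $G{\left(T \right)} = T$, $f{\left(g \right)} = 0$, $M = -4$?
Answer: $-72$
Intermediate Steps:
$s = -2$ ($s = -2 + 0 \left(-3\right) = -2 + 0 = -2$)
$G{\left(-1 \right)} \left(-36\right) s = \left(-1\right) \left(-36\right) \left(-2\right) = 36 \left(-2\right) = -72$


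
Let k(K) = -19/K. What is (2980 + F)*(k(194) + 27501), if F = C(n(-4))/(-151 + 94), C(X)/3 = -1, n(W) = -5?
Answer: 302082943675/3686 ≈ 8.1954e+7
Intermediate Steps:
C(X) = -3 (C(X) = 3*(-1) = -3)
F = 1/19 (F = -3/(-151 + 94) = -3/(-57) = -3*(-1/57) = 1/19 ≈ 0.052632)
(2980 + F)*(k(194) + 27501) = (2980 + 1/19)*(-19/194 + 27501) = 56621*(-19*1/194 + 27501)/19 = 56621*(-19/194 + 27501)/19 = (56621/19)*(5335175/194) = 302082943675/3686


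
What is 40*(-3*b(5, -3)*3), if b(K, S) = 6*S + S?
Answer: 7560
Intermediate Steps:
b(K, S) = 7*S
40*(-3*b(5, -3)*3) = 40*(-21*(-3)*3) = 40*(-3*(-21)*3) = 40*(63*3) = 40*189 = 7560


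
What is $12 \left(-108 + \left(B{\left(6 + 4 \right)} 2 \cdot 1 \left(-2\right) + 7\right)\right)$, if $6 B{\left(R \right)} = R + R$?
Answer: $-1372$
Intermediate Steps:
$B{\left(R \right)} = \frac{R}{3}$ ($B{\left(R \right)} = \frac{R + R}{6} = \frac{2 R}{6} = \frac{R}{3}$)
$12 \left(-108 + \left(B{\left(6 + 4 \right)} 2 \cdot 1 \left(-2\right) + 7\right)\right) = 12 \left(-108 + \left(\frac{6 + 4}{3} \cdot 2 \cdot 1 \left(-2\right) + 7\right)\right) = 12 \left(-108 + \left(\frac{1}{3} \cdot 10 \cdot 2 \cdot 1 \left(-2\right) + 7\right)\right) = 12 \left(-108 + \left(\frac{10}{3} \cdot 2 \cdot 1 \left(-2\right) + 7\right)\right) = 12 \left(-108 + \left(\frac{20}{3} \cdot 1 \left(-2\right) + 7\right)\right) = 12 \left(-108 + \left(\frac{20}{3} \left(-2\right) + 7\right)\right) = 12 \left(-108 + \left(- \frac{40}{3} + 7\right)\right) = 12 \left(-108 - \frac{19}{3}\right) = 12 \left(- \frac{343}{3}\right) = -1372$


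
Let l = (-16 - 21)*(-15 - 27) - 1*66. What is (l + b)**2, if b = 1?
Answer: 2217121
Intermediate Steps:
l = 1488 (l = -37*(-42) - 66 = 1554 - 66 = 1488)
(l + b)**2 = (1488 + 1)**2 = 1489**2 = 2217121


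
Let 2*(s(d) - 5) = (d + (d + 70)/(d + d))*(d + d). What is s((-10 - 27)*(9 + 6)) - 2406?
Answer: 610763/2 ≈ 3.0538e+5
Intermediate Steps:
s(d) = 5 + d*(d + (70 + d)/(2*d)) (s(d) = 5 + ((d + (d + 70)/(d + d))*(d + d))/2 = 5 + ((d + (70 + d)/((2*d)))*(2*d))/2 = 5 + ((d + (70 + d)*(1/(2*d)))*(2*d))/2 = 5 + ((d + (70 + d)/(2*d))*(2*d))/2 = 5 + (2*d*(d + (70 + d)/(2*d)))/2 = 5 + d*(d + (70 + d)/(2*d)))
s((-10 - 27)*(9 + 6)) - 2406 = (40 + ((-10 - 27)*(9 + 6))² + ((-10 - 27)*(9 + 6))/2) - 2406 = (40 + (-37*15)² + (-37*15)/2) - 2406 = (40 + (-555)² + (½)*(-555)) - 2406 = (40 + 308025 - 555/2) - 2406 = 615575/2 - 2406 = 610763/2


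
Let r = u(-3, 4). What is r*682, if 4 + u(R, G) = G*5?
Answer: 10912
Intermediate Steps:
u(R, G) = -4 + 5*G (u(R, G) = -4 + G*5 = -4 + 5*G)
r = 16 (r = -4 + 5*4 = -4 + 20 = 16)
r*682 = 16*682 = 10912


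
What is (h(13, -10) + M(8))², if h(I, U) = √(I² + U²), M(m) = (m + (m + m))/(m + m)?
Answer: 1085/4 + 3*√269 ≈ 320.45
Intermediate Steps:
M(m) = 3/2 (M(m) = (m + 2*m)/((2*m)) = (3*m)*(1/(2*m)) = 3/2)
(h(13, -10) + M(8))² = (√(13² + (-10)²) + 3/2)² = (√(169 + 100) + 3/2)² = (√269 + 3/2)² = (3/2 + √269)²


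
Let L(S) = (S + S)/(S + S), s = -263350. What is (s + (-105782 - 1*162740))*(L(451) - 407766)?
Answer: 216878786080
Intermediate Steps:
L(S) = 1 (L(S) = (2*S)/((2*S)) = (2*S)*(1/(2*S)) = 1)
(s + (-105782 - 1*162740))*(L(451) - 407766) = (-263350 + (-105782 - 1*162740))*(1 - 407766) = (-263350 + (-105782 - 162740))*(-407765) = (-263350 - 268522)*(-407765) = -531872*(-407765) = 216878786080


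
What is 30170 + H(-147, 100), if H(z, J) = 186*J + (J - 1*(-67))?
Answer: 48937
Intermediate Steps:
H(z, J) = 67 + 187*J (H(z, J) = 186*J + (J + 67) = 186*J + (67 + J) = 67 + 187*J)
30170 + H(-147, 100) = 30170 + (67 + 187*100) = 30170 + (67 + 18700) = 30170 + 18767 = 48937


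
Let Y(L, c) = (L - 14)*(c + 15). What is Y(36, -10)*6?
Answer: 660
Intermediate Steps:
Y(L, c) = (-14 + L)*(15 + c)
Y(36, -10)*6 = (-210 - 14*(-10) + 15*36 + 36*(-10))*6 = (-210 + 140 + 540 - 360)*6 = 110*6 = 660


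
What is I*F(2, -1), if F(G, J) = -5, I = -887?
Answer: 4435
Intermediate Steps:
I*F(2, -1) = -887*(-5) = 4435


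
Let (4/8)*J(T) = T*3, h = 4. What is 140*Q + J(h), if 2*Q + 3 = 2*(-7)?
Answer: -1166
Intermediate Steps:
J(T) = 6*T (J(T) = 2*(T*3) = 2*(3*T) = 6*T)
Q = -17/2 (Q = -3/2 + (2*(-7))/2 = -3/2 + (½)*(-14) = -3/2 - 7 = -17/2 ≈ -8.5000)
140*Q + J(h) = 140*(-17/2) + 6*4 = -1190 + 24 = -1166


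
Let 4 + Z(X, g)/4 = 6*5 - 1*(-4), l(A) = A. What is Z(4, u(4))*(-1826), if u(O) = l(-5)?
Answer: -219120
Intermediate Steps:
u(O) = -5
Z(X, g) = 120 (Z(X, g) = -16 + 4*(6*5 - 1*(-4)) = -16 + 4*(30 + 4) = -16 + 4*34 = -16 + 136 = 120)
Z(4, u(4))*(-1826) = 120*(-1826) = -219120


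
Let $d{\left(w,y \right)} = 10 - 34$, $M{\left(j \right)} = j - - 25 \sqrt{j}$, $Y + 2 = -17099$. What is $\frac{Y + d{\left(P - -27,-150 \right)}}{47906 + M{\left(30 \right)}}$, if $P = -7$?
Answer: $- \frac{410452000}{1148920673} + \frac{428125 \sqrt{30}}{2297841346} \approx -0.35623$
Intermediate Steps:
$Y = -17101$ ($Y = -2 - 17099 = -17101$)
$M{\left(j \right)} = j + 25 \sqrt{j}$
$d{\left(w,y \right)} = -24$
$\frac{Y + d{\left(P - -27,-150 \right)}}{47906 + M{\left(30 \right)}} = \frac{-17101 - 24}{47906 + \left(30 + 25 \sqrt{30}\right)} = - \frac{17125}{47936 + 25 \sqrt{30}}$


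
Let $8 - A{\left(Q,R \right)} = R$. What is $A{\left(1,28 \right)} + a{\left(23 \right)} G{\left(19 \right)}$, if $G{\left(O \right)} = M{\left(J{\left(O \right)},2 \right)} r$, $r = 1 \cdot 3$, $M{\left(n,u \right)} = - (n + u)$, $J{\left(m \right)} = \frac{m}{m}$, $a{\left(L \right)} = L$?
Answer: $-227$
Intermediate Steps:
$J{\left(m \right)} = 1$
$M{\left(n,u \right)} = - n - u$
$r = 3$
$A{\left(Q,R \right)} = 8 - R$
$G{\left(O \right)} = -9$ ($G{\left(O \right)} = \left(\left(-1\right) 1 - 2\right) 3 = \left(-1 - 2\right) 3 = \left(-3\right) 3 = -9$)
$A{\left(1,28 \right)} + a{\left(23 \right)} G{\left(19 \right)} = \left(8 - 28\right) + 23 \left(-9\right) = \left(8 - 28\right) - 207 = -20 - 207 = -227$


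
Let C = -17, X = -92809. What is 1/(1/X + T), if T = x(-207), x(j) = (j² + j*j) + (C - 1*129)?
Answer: 92809/7939995567 ≈ 1.1689e-5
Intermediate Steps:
x(j) = -146 + 2*j² (x(j) = (j² + j*j) + (-17 - 1*129) = (j² + j²) + (-17 - 129) = 2*j² - 146 = -146 + 2*j²)
T = 85552 (T = -146 + 2*(-207)² = -146 + 2*42849 = -146 + 85698 = 85552)
1/(1/X + T) = 1/(1/(-92809) + 85552) = 1/(-1/92809 + 85552) = 1/(7939995567/92809) = 92809/7939995567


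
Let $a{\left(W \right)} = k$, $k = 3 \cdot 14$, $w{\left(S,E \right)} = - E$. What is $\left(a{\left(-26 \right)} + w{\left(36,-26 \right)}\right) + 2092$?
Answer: $2160$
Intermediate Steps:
$k = 42$
$a{\left(W \right)} = 42$
$\left(a{\left(-26 \right)} + w{\left(36,-26 \right)}\right) + 2092 = \left(42 - -26\right) + 2092 = \left(42 + 26\right) + 2092 = 68 + 2092 = 2160$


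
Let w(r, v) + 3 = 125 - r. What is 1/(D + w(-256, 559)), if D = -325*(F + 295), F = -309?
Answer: 1/4928 ≈ 0.00020292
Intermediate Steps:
w(r, v) = 122 - r (w(r, v) = -3 + (125 - r) = 122 - r)
D = 4550 (D = -325*(-309 + 295) = -325*(-14) = 4550)
1/(D + w(-256, 559)) = 1/(4550 + (122 - 1*(-256))) = 1/(4550 + (122 + 256)) = 1/(4550 + 378) = 1/4928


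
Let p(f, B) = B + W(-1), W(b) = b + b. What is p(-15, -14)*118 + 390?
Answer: -1498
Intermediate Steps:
W(b) = 2*b
p(f, B) = -2 + B (p(f, B) = B + 2*(-1) = B - 2 = -2 + B)
p(-15, -14)*118 + 390 = (-2 - 14)*118 + 390 = -16*118 + 390 = -1888 + 390 = -1498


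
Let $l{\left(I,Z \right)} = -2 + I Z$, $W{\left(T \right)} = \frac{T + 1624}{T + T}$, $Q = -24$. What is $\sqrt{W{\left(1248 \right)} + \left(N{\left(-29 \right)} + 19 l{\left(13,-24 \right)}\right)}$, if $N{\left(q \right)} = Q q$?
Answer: $\frac{i \sqrt{128222718}}{156} \approx 72.587 i$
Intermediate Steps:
$W{\left(T \right)} = \frac{1624 + T}{2 T}$
$N{\left(q \right)} = - 24 q$
$\sqrt{W{\left(1248 \right)} + \left(N{\left(-29 \right)} + 19 l{\left(13,-24 \right)}\right)} = \sqrt{\frac{1624 + 1248}{2 \cdot 1248} + \left(\left(-24\right) \left(-29\right) + 19 \left(-2 + 13 \left(-24\right)\right)\right)} = \sqrt{\frac{1}{2} \cdot \frac{1}{1248} \cdot 2872 + \left(696 + 19 \left(-2 - 312\right)\right)} = \sqrt{\frac{359}{312} + \left(696 + 19 \left(-314\right)\right)} = \sqrt{\frac{359}{312} + \left(696 - 5966\right)} = \sqrt{\frac{359}{312} - 5270} = \sqrt{- \frac{1643881}{312}} = \frac{i \sqrt{128222718}}{156}$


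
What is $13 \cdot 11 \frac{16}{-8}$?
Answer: $-286$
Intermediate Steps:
$13 \cdot 11 \frac{16}{-8} = 143 \cdot 16 \left(- \frac{1}{8}\right) = 143 \left(-2\right) = -286$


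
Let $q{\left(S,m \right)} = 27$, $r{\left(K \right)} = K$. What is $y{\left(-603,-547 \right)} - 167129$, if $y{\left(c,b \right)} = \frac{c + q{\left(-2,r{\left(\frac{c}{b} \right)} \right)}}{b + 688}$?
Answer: $- \frac{7855255}{47} \approx -1.6713 \cdot 10^{5}$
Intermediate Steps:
$y{\left(c,b \right)} = \frac{27 + c}{688 + b}$ ($y{\left(c,b \right)} = \frac{c + 27}{b + 688} = \frac{27 + c}{688 + b}$)
$y{\left(-603,-547 \right)} - 167129 = \frac{27 - 603}{688 - 547} - 167129 = \frac{1}{141} \left(-576\right) - 167129 = - \frac{192}{47} - 167129 = - \frac{7855255}{47}$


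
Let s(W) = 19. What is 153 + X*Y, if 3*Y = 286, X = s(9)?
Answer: 5893/3 ≈ 1964.3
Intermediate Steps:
X = 19
Y = 286/3 (Y = (⅓)*286 = 286/3 ≈ 95.333)
153 + X*Y = 153 + 19*(286/3) = 153 + 5434/3 = 5893/3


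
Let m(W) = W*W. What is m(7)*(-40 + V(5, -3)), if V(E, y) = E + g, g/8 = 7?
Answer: 1029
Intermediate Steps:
g = 56 (g = 8*7 = 56)
m(W) = W**2
V(E, y) = 56 + E (V(E, y) = E + 56 = 56 + E)
m(7)*(-40 + V(5, -3)) = 7**2*(-40 + (56 + 5)) = 49*(-40 + 61) = 49*21 = 1029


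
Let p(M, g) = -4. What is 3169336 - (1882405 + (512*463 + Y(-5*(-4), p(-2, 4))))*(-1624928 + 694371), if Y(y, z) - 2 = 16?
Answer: 1972299189139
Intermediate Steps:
Y(y, z) = 18 (Y(y, z) = 2 + 16 = 18)
3169336 - (1882405 + (512*463 + Y(-5*(-4), p(-2, 4))))*(-1624928 + 694371) = 3169336 - (1882405 + (512*463 + 18))*(-1624928 + 694371) = 3169336 - (1882405 + (237056 + 18))*(-930557) = 3169336 - (1882405 + 237074)*(-930557) = 3169336 - 2119479*(-930557) = 3169336 - 1*(-1972296019803) = 3169336 + 1972296019803 = 1972299189139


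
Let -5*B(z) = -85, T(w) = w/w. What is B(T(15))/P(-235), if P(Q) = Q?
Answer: -17/235 ≈ -0.072340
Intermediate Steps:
T(w) = 1
B(z) = 17 (B(z) = -⅕*(-85) = 17)
B(T(15))/P(-235) = 17/(-235) = 17*(-1/235) = -17/235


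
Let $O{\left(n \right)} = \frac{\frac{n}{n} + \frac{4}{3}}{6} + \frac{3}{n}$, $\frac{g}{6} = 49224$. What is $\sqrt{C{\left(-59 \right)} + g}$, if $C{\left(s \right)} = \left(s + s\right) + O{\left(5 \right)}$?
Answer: $\frac{\sqrt{265704290}}{30} \approx 543.35$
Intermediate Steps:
$g = 295344$ ($g = 6 \cdot 49224 = 295344$)
$O{\left(n \right)} = \frac{7}{18} + \frac{3}{n}$ ($O{\left(n \right)} = \left(1 + 4 \cdot \frac{1}{3}\right) \frac{1}{6} + \frac{3}{n} = \left(1 + \frac{4}{3}\right) \frac{1}{6} + \frac{3}{n} = \frac{7}{3} \cdot \frac{1}{6} + \frac{3}{n} = \frac{7}{18} + \frac{3}{n}$)
$C{\left(s \right)} = \frac{89}{90} + 2 s$ ($C{\left(s \right)} = \left(s + s\right) + \left(\frac{7}{18} + \frac{3}{5}\right) = 2 s + \left(\frac{7}{18} + 3 \cdot \frac{1}{5}\right) = 2 s + \left(\frac{7}{18} + \frac{3}{5}\right) = 2 s + \frac{89}{90} = \frac{89}{90} + 2 s$)
$\sqrt{C{\left(-59 \right)} + g} = \sqrt{\left(\frac{89}{90} + 2 \left(-59\right)\right) + 295344} = \sqrt{\left(\frac{89}{90} - 118\right) + 295344} = \sqrt{- \frac{10531}{90} + 295344} = \sqrt{\frac{26570429}{90}} = \frac{\sqrt{265704290}}{30}$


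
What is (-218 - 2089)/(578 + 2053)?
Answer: -769/877 ≈ -0.87685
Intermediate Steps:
(-218 - 2089)/(578 + 2053) = -2307/2631 = -2307*1/2631 = -769/877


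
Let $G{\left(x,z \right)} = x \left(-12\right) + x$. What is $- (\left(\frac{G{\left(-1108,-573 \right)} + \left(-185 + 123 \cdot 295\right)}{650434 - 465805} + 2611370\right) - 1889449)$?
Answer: $- \frac{44429200199}{61543} \approx -7.2192 \cdot 10^{5}$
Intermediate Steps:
$G{\left(x,z \right)} = - 11 x$ ($G{\left(x,z \right)} = - 12 x + x = - 11 x$)
$- (\left(\frac{G{\left(-1108,-573 \right)} + \left(-185 + 123 \cdot 295\right)}{650434 - 465805} + 2611370\right) - 1889449) = - (\left(\frac{\left(-11\right) \left(-1108\right) + \left(-185 + 123 \cdot 295\right)}{650434 - 465805} + 2611370\right) - 1889449) = - (\left(\frac{12188 + \left(-185 + 36285\right)}{184629} + 2611370\right) - 1889449) = - (\left(\left(12188 + 36100\right) \frac{1}{184629} + 2611370\right) - 1889449) = - (\left(48288 \cdot \frac{1}{184629} + 2611370\right) - 1889449) = - (\left(\frac{16096}{61543} + 2611370\right) - 1889449) = - (\frac{160711560006}{61543} - 1889449) = \left(-1\right) \frac{44429200199}{61543} = - \frac{44429200199}{61543}$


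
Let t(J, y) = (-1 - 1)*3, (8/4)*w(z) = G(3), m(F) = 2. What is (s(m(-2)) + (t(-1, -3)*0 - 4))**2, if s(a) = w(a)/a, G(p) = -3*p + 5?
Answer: 25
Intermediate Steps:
G(p) = 5 - 3*p
w(z) = -2 (w(z) = (5 - 3*3)/2 = (5 - 9)/2 = (1/2)*(-4) = -2)
t(J, y) = -6 (t(J, y) = -2*3 = -6)
s(a) = -2/a
(s(m(-2)) + (t(-1, -3)*0 - 4))**2 = (-2/2 + (-6*0 - 4))**2 = (-2*1/2 + (0 - 4))**2 = (-1 - 4)**2 = (-5)**2 = 25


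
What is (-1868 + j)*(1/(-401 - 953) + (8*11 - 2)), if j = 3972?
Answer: 122498036/677 ≈ 1.8094e+5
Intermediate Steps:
(-1868 + j)*(1/(-401 - 953) + (8*11 - 2)) = (-1868 + 3972)*(1/(-401 - 953) + (8*11 - 2)) = 2104*(1/(-1354) + (88 - 2)) = 2104*(-1/1354 + 86) = 2104*(116443/1354) = 122498036/677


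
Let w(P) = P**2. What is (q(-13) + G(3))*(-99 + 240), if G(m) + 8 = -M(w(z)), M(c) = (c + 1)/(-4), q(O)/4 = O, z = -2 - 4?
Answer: -28623/4 ≈ -7155.8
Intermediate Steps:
z = -6
q(O) = 4*O
M(c) = -1/4 - c/4 (M(c) = -(1 + c)/4 = -1/4 - c/4)
G(m) = 5/4 (G(m) = -8 - (-1/4 - 1/4*(-6)**2) = -8 - (-1/4 - 1/4*36) = -8 - (-1/4 - 9) = -8 - 1*(-37/4) = -8 + 37/4 = 5/4)
(q(-13) + G(3))*(-99 + 240) = (4*(-13) + 5/4)*(-99 + 240) = (-52 + 5/4)*141 = -203/4*141 = -28623/4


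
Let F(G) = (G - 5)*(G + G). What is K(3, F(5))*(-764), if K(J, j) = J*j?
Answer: 0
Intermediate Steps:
F(G) = 2*G*(-5 + G) (F(G) = (-5 + G)*(2*G) = 2*G*(-5 + G))
K(3, F(5))*(-764) = (3*(2*5*(-5 + 5)))*(-764) = (3*(2*5*0))*(-764) = (3*0)*(-764) = 0*(-764) = 0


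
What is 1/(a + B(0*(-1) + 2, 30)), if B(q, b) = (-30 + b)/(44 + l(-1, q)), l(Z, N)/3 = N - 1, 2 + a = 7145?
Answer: 1/7143 ≈ 0.00014000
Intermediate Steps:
a = 7143 (a = -2 + 7145 = 7143)
l(Z, N) = -3 + 3*N (l(Z, N) = 3*(N - 1) = 3*(-1 + N) = -3 + 3*N)
B(q, b) = (-30 + b)/(41 + 3*q) (B(q, b) = (-30 + b)/(44 + (-3 + 3*q)) = (-30 + b)/(41 + 3*q))
1/(a + B(0*(-1) + 2, 30)) = 1/(7143 + (-30 + 30)/(41 + 3*(0*(-1) + 2))) = 1/(7143 + 0/(41 + 3*(0 + 2))) = 1/(7143 + 0/(41 + 3*2)) = 1/(7143 + 0/(41 + 6)) = 1/(7143 + 0/47) = 1/(7143 + (1/47)*0) = 1/(7143 + 0) = 1/7143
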